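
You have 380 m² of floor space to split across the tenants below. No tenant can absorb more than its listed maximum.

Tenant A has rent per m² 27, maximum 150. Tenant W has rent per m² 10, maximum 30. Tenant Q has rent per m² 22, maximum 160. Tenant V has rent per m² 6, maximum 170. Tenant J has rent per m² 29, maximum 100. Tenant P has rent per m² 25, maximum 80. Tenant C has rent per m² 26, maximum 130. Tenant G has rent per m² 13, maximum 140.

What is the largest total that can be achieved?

10330

Rank by rent per m²: Tenant J 29 > Tenant A 27 > Tenant C 26 > Tenant P 25 > Tenant Q 22 > Tenant G 13 > Tenant W 10 > Tenant V 6.
Tenant J takes 100 to reach its cap of 100 → 280 left.
Tenant A takes 150 to reach its cap of 150 → 130 left.
Tenant C takes 130 to reach its cap of 130 → 0 left.
Total = 27×150 + 29×100 + 26×130 = 10330.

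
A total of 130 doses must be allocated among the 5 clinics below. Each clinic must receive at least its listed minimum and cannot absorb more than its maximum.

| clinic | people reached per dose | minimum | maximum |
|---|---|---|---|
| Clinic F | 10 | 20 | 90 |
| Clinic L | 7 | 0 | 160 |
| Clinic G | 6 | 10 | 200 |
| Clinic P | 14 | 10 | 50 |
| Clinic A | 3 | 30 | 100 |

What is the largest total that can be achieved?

1250

Meeting every minimum uses 20+0+10+10+30 = 70 doses, leaving 60.
Rank by people reached per dose: Clinic P 14 > Clinic F 10 > Clinic L 7 > Clinic G 6 > Clinic A 3.
Give Clinic P 40 more to hit its cap of 50 — 20 left.
Clinic F: +20 (room for 70) → 40. Pool exhausted.
Total = 10×40 + 6×10 + 14×50 + 3×30 = 1250.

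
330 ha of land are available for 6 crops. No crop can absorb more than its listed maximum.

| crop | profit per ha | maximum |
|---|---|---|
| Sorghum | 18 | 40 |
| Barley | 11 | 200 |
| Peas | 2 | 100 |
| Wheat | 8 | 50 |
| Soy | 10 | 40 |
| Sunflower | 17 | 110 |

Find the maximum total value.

4570

Highest profit per ha first: Sorghum 18 > Sunflower 17 > Barley 11 > Soy 10 > Wheat 8 > Peas 2.
Give Sorghum 40 to hit its cap of 40 ; 290 left.
Give Sunflower 110 to hit its cap of 110 ; 180 left.
Barley has room for 200 but only 180 remain, so it gets 180.
Total = 18×40 + 11×180 + 17×110 = 4570.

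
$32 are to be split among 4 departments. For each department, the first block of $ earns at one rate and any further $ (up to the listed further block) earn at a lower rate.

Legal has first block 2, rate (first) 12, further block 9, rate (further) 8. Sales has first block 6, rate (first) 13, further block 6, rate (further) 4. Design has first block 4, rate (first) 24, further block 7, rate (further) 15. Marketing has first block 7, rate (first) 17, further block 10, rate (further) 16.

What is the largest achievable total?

532

Rank every tier by rate: Design/first 24 > Marketing/first 17 > Marketing/second 16 > Design/second 15 > Sales/first 13 > Legal/first 12 > Legal/second 8 > Sales/second 4.
Fill Design first block (4 at 24) — 28 left.
Marketing/first (17): +7 — 21 left.
Fill Marketing second block (10 at 16) — 11 left.
Design/second (15): +7 — 4 left.
4 remain; put them into Sales first at 13.
Total = 24×4 + 17×7 + 16×10 + 15×7 + 13×4 = 532.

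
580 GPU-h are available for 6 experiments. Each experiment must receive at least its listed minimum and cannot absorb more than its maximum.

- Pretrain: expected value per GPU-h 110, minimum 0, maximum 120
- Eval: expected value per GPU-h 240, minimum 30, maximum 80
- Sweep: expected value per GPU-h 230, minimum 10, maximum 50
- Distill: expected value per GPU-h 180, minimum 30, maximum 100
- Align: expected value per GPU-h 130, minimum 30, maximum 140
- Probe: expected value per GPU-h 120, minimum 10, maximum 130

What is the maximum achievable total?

Meeting every minimum uses 0+30+10+30+30+10 = 110 GPU-h, leaving 470.
Rank by expected value per GPU-h: Eval 240 > Sweep 230 > Distill 180 > Align 130 > Probe 120 > Pretrain 110.
Eval takes 50 more to reach its cap of 80 — 420 left.
Sweep takes 40 more to reach its cap of 50 — 380 left.
Distill takes 70 more to reach its cap of 100 — 310 left.
Align takes 110 more to reach its cap of 140 — 200 left.
Give Probe 120 more to hit its cap of 130 — 80 left.
Only 80 left; Pretrain takes them to reach 80.
Total = 110×80 + 240×80 + 230×50 + 180×100 + 130×140 + 120×130 = 91300.

91300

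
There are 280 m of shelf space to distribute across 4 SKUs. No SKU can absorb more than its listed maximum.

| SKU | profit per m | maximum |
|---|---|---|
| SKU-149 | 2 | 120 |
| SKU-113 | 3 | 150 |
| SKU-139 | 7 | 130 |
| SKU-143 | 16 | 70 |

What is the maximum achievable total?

2270

Order the SKUs by profit per m: SKU-143 16 > SKU-139 7 > SKU-113 3 > SKU-149 2.
SKU-143: +70 to 70 (cap) — 210 left.
Give SKU-139 130 to hit its cap of 130 — 80 left.
SKU-113: +80 (room for 150) → 80. Pool exhausted.
Total = 3×80 + 7×130 + 16×70 = 2270.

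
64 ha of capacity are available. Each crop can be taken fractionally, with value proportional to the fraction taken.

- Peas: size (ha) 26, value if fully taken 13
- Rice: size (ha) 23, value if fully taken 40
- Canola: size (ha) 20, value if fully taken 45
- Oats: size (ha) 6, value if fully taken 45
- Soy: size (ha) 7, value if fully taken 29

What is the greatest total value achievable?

163

Best value per unit of size first: Oats 45/6≈7.5, Soy 29/7≈4.14, Canola 45/20≈2.25, Rice 40/23≈1.74, Peas 13/26≈0.5.
Take all of Oats (6 ha, value 45) — 58 ha left.
All 7 ha of Soy fit (value 29) — 51 remain.
Canola: take in full, 20 ha for value 45 — 31 left.
All 23 ha of Rice fit (value 40) — 8 remain.
8 ha left: a 8/26 share of Peas gives 13×8/26 = 4.
Total value = 163.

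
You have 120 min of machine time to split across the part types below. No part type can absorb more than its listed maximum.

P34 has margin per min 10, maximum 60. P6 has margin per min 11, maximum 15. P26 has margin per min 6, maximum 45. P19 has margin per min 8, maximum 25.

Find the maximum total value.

Highest margin per min first: P6 11 > P34 10 > P19 8 > P26 6.
Give P6 15 to hit its cap of 15 → 105 left.
Give P34 60 to hit its cap of 60 → 45 left.
P19: +25 to 25 (cap) → 20 left.
P26 has room for 45 but only 20 remain, so it gets 20.
Total = 10×60 + 11×15 + 6×20 + 8×25 = 1085.

1085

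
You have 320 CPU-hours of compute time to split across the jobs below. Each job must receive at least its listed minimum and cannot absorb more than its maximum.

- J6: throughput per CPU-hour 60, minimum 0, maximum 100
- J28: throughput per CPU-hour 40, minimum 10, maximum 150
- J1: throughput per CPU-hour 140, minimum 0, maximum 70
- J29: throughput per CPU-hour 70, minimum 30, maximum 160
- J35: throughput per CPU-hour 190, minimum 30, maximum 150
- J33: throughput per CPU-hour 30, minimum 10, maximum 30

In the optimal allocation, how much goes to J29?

Meeting every minimum uses 0+10+0+30+30+10 = 80 CPU-hours, leaving 240.
Highest throughput per CPU-hour first: J35 190 > J1 140 > J29 70 > J6 60 > J28 40 > J33 30.
J35: +120 to 150 (cap) — 120 left.
J1 takes 70 more to reach its cap of 70 — 50 left.
J29 has room for 130 more but only 50 remain, so it gets 80.

80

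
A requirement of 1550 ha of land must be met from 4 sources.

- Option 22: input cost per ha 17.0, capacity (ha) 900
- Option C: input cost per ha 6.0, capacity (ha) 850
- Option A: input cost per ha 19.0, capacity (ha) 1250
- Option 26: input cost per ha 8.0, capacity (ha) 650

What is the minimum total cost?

11150

Cheapest first:
Option C (6.0): use full 850 → 700 ha to go.
Option 26 at 8.0: take all 650 ha → 50 still needed.
Option 22 (17.0): take the remaining 50 → done.
Option A: unused.
Cost = 850×6.0 + 650×8.0 + 50×17.0 = 11150.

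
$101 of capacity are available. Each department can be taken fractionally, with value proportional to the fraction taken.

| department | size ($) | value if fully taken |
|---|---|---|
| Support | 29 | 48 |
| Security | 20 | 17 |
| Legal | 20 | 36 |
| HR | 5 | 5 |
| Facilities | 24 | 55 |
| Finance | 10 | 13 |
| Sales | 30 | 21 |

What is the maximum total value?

168.05

Sort by value density: Facilities 55/24≈2.29, Legal 36/20≈1.8, Support 48/29≈1.66, Finance 13/10≈1.3, HR 5/5≈1, Security 17/20≈0.85, Sales 21/30≈0.7.
Facilities: take in full, 24 $ for value 55 ; 77 left.
Take all of Legal (20 $, value 36) ; 57 $ left.
All 29 $ of Support fit (value 48) ; 28 remain.
All 10 $ of Finance fit (value 13) ; 18 remain.
HR: take in full, 5 $ for value 5 ; 13 left.
Fill the last 13 $ with part of Security: 13/20 of it earns 11.05.
Total value = 168.05.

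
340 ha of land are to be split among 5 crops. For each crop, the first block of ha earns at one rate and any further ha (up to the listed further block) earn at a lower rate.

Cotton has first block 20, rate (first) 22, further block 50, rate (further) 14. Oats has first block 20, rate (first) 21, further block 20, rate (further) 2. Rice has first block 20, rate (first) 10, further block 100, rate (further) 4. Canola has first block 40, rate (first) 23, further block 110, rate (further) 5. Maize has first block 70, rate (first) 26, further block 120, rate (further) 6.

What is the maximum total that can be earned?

Rank every tier by rate: Maize/T1 26 > Canola/T1 23 > Cotton/T1 22 > Oats/T1 21 > Cotton/T2 14 > Rice/T1 10 > Maize/T2 6 > Canola/T2 5 > Rice/T2 4 > Oats/T2 2.
Maize T1 at 26: fill all 70 — 270 left.
Canola T1 at 23: fill all 40 — 230 left.
Cotton T1 at 22: fill all 20 — 210 left.
Oats/T1 (21): +20 — 190 left.
Fill Cotton T2 block (50 at 14) — 140 left.
Rice/T1 (10): +20 — 120 left.
Fill Maize T2 block (120 at 6) — 0 left.
Total = 26×70 + 23×40 + 22×20 + 21×20 + 14×50 + 10×20 + 6×120 = 5220.

5220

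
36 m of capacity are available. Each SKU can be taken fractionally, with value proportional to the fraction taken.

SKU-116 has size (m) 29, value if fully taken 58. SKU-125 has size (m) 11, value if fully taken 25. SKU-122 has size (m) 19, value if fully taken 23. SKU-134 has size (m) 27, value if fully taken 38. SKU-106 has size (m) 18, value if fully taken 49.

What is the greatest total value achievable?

Rank by value-to-size ratio: SKU-106 49/18≈2.72, SKU-125 25/11≈2.27, SKU-116 58/29≈2, SKU-134 38/27≈1.41, SKU-122 23/19≈1.21.
Take all of SKU-106 (18 m, value 49) → 18 m left.
Take all of SKU-125 (11 m, value 25) → 7 m left.
7 m left: a 7/29 share of SKU-116 gives 58×7/29 = 14.
Total value = 88.

88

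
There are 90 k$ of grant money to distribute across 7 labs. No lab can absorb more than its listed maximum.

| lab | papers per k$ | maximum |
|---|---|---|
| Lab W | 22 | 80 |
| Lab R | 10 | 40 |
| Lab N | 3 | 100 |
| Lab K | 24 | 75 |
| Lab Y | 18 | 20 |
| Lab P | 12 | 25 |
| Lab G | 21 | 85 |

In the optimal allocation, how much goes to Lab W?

15

Highest papers per k$ first: Lab K 24 > Lab W 22 > Lab G 21 > Lab Y 18 > Lab P 12 > Lab R 10 > Lab N 3.
Lab K: +75 to 75 (cap) → 15 left.
Lab W: +15 (room for 80) → 15. Pool exhausted.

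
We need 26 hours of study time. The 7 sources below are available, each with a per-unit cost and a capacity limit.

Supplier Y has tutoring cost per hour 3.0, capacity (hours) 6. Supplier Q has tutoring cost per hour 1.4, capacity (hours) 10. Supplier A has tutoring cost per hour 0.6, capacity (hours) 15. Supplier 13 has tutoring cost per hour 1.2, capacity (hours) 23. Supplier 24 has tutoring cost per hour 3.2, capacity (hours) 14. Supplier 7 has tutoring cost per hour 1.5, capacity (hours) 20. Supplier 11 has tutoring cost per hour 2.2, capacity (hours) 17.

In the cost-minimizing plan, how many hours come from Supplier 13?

11

Use sources in increasing cost order.
Supplier A at 0.6: take all 15 hours — 11 still needed.
Supplier 13 (1.2): take the remaining 11 — done.
Supplier Q, Supplier 7, Supplier 11, Supplier Y, Supplier 24: unused.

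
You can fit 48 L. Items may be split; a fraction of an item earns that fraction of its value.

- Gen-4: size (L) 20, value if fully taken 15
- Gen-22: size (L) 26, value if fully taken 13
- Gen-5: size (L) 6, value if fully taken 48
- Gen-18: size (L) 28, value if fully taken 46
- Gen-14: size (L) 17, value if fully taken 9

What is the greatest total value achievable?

Sort by value density: Gen-5 48/6≈8, Gen-18 46/28≈1.64, Gen-4 15/20≈0.75, Gen-14 9/17≈0.529, Gen-22 13/26≈0.5.
Take all of Gen-5 (6 L, value 48) → 42 L left.
Gen-18: take in full, 28 L for value 46 → 14 left.
14 L left: a 14/20 share of Gen-4 gives 15×14/20 = 10.5.
Total value = 104.5.

104.5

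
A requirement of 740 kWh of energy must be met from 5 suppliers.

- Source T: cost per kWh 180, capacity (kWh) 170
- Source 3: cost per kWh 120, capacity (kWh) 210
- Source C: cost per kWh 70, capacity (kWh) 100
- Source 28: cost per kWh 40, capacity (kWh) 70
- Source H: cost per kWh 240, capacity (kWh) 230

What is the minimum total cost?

111200

Fill from the cheapest supplier first.
Source 28 (40): use full 70 — 670 kWh to go.
Take 100 from Source C at 70 — need 570 more.
Source 3 (120): use full 210 — 360 kWh to go.
Take 170 from Source T at 180 — need 190 more.
Take 190 from Source H at 240 to finish.
Cost = 70×40 + 100×70 + 210×120 + 170×180 + 190×240 = 111200.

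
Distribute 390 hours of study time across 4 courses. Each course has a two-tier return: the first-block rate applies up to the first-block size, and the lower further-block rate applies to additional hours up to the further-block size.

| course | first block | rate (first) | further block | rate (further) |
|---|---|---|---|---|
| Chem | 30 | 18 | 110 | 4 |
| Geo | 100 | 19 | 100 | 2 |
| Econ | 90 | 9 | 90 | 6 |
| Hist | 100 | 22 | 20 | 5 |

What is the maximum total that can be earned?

Treat each block as its own option and order by rate: Hist/T1 22 > Geo/T1 19 > Chem/T1 18 > Econ/T1 9 > Econ/T2 6 > Hist/T2 5 > Chem/T2 4 > Geo/T2 2.
Fill Hist T1 block (100 at 22) → 290 left.
Fill Geo T1 block (100 at 19) → 190 left.
Chem T1 at 18: fill all 30 → 160 left.
Econ T1 at 9: fill all 90 → 70 left.
Econ/T2: +70 of 90 at 6; pool empty.
Total = 22×100 + 19×100 + 18×30 + 9×90 + 6×70 = 5870.

5870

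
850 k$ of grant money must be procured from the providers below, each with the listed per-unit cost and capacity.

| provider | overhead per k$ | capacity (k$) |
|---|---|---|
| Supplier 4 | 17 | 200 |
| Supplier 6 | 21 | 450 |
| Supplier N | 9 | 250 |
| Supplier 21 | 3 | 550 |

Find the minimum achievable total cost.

4750

Cheapest first:
Supplier 21 (3): use full 550 — 300 k$ to go.
Take 250 from Supplier N at 9 — need 50 more.
Supplier 4 (17): take the remaining 50 — done.
Supplier 6: unused.
Cost = 550×3 + 250×9 + 50×17 = 4750.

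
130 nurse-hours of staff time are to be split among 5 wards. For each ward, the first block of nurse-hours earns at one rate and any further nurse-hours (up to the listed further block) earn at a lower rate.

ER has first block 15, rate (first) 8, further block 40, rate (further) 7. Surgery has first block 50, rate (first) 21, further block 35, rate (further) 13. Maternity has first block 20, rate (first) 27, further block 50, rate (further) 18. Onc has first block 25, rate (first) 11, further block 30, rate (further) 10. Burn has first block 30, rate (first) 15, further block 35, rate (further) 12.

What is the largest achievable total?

Rank every tier by rate: Maternity/tier1 27 > Surgery/tier1 21 > Maternity/tier2 18 > Burn/tier1 15 > Surgery/tier2 13 > Burn/tier2 12 > Onc/tier1 11 > Onc/tier2 10 > ER/tier1 8 > ER/tier2 7.
Maternity/tier1 (27): +20 ; 110 left.
Surgery tier1 at 21: fill all 50 ; 60 left.
Maternity/tier2 (18): +50 ; 10 left.
10 remain; put them into Burn tier1 at 15.
Total = 27×20 + 21×50 + 18×50 + 15×10 = 2640.

2640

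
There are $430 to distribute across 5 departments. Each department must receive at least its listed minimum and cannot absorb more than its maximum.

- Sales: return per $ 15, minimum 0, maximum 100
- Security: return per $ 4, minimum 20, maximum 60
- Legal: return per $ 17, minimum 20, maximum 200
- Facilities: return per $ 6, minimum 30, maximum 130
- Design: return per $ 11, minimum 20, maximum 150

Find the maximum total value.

6040

Meeting every minimum uses 0+20+20+30+20 = 90 $, leaving 340.
Order the departments by return per $: Legal 17 > Sales 15 > Design 11 > Facilities 6 > Security 4.
Give Legal 180 more to hit its cap of 200 → 160 left.
Sales takes 100 more to reach its cap of 100 → 60 left.
Only 60 left; Design takes them to reach 80.
Total = 15×100 + 4×20 + 17×200 + 6×30 + 11×80 = 6040.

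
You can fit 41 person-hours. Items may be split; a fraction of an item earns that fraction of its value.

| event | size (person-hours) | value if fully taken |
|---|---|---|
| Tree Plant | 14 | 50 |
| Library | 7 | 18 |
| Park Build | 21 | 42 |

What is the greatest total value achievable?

Sort by value density: Tree Plant 50/14≈3.57, Library 18/7≈2.57, Park Build 42/21≈2.
Tree Plant: take in full, 14 person-hours for value 50 — 27 left.
Library: take in full, 7 person-hours for value 18 — 20 left.
Only 20 person-hours remain; take 20/21 of Park Build for value 42×20/21 = 40.
Total value = 108.

108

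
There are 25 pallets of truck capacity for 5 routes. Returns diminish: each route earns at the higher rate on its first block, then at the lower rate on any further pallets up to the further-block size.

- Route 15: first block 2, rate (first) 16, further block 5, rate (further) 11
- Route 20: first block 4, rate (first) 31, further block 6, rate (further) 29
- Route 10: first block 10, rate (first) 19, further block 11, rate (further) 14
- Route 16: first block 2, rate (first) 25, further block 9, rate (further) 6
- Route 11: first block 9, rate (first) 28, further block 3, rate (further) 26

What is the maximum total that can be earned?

Rank every tier by rate: Route 20/T1 31 > Route 20/T2 29 > Route 11/T1 28 > Route 11/T2 26 > Route 16/T1 25 > Route 10/T1 19 > Route 15/T1 16 > Route 10/T2 14 > Route 15/T2 11 > Route 16/T2 6.
Route 20 T1 at 31: fill all 4 — 21 left.
Route 20 T2 at 29: fill all 6 — 15 left.
Route 11 T1 at 28: fill all 9 — 6 left.
Fill Route 11 T2 block (3 at 26) — 3 left.
Route 16/T1 (25): +2 — 1 left.
Route 10 T1 at 19: only 1 left, fill 1.
Total = 31×4 + 29×6 + 28×9 + 26×3 + 25×2 + 19×1 = 697.

697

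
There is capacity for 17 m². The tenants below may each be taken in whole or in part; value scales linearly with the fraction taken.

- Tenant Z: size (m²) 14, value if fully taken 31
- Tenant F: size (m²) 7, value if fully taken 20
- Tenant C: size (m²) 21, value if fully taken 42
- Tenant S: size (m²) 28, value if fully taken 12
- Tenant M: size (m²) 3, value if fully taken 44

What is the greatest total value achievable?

79.5

Rank by value-to-size ratio: Tenant M 44/3≈14.7, Tenant F 20/7≈2.86, Tenant Z 31/14≈2.21, Tenant C 42/21≈2, Tenant S 12/28≈0.429.
Tenant M: take in full, 3 m² for value 44 — 14 left.
Take all of Tenant F (7 m², value 20) — 7 m² left.
7 m² left: a 7/14 share of Tenant Z gives 31×7/14 = 15.5.
Total value = 79.5.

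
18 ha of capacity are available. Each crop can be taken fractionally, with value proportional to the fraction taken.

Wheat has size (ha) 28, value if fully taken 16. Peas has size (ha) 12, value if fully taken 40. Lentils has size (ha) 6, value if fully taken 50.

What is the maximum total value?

90

Rank by value-to-size ratio: Lentils 50/6≈8.33, Peas 40/12≈3.33, Wheat 16/28≈0.571.
Take all of Lentils (6 ha, value 50) ; 12 ha left.
All 12 ha of Peas fit (value 40) ; 0 remain.
Total value = 90.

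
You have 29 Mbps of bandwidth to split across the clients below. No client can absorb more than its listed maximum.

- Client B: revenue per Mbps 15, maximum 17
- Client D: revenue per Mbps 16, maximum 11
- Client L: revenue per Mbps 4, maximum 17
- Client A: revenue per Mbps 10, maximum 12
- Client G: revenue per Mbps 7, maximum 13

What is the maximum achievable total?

Order the clients by revenue per Mbps: Client D 16 > Client B 15 > Client A 10 > Client G 7 > Client L 4.
Give Client D 11 to hit its cap of 11 ; 18 left.
Give Client B 17 to hit its cap of 17 ; 1 left.
Only 1 left; Client A takes them to reach 1.
Total = 15×17 + 16×11 + 10×1 = 441.

441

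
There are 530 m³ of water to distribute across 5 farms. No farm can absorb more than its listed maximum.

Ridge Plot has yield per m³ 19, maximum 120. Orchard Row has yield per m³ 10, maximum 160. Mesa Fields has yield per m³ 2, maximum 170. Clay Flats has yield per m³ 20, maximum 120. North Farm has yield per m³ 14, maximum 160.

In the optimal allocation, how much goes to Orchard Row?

Order the farms by yield per m³: Clay Flats 20 > Ridge Plot 19 > North Farm 14 > Orchard Row 10 > Mesa Fields 2.
Give Clay Flats 120 to hit its cap of 120 ; 410 left.
Ridge Plot takes 120 to reach its cap of 120 ; 290 left.
North Farm: +160 to 160 (cap) ; 130 left.
Orchard Row has room for 160 but only 130 remain, so it gets 130.

130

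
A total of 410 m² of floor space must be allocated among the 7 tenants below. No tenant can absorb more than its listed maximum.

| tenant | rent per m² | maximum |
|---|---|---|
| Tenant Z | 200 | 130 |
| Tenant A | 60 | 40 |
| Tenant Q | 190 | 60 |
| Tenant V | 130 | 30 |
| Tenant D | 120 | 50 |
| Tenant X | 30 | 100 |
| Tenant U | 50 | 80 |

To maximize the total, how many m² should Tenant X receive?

20

Highest rent per m² first: Tenant Z 200 > Tenant Q 190 > Tenant V 130 > Tenant D 120 > Tenant A 60 > Tenant U 50 > Tenant X 30.
Give Tenant Z 130 to hit its cap of 130 → 280 left.
Tenant Q: +60 to 60 (cap) → 220 left.
Tenant V: +30 to 30 (cap) → 190 left.
Tenant D: +50 to 50 (cap) → 140 left.
Tenant A takes 40 to reach its cap of 40 → 100 left.
Give Tenant U 80 to hit its cap of 80 → 20 left.
Tenant X: +20 (room for 100) → 20. Pool exhausted.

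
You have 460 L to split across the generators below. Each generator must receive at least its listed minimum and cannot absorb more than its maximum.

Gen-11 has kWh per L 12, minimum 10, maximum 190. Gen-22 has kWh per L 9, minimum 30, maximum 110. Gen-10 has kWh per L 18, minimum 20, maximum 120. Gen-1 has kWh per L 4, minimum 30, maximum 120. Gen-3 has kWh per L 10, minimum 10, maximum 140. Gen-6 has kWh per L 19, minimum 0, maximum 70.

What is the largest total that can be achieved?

6360

Meeting every minimum uses 10+30+20+30+10+0 = 100 L, leaving 360.
Highest kWh per L first: Gen-6 19 > Gen-10 18 > Gen-11 12 > Gen-3 10 > Gen-22 9 > Gen-1 4.
Gen-6 takes 70 more to reach its cap of 70 ; 290 left.
Gen-10: +100 to 120 (cap) ; 190 left.
Gen-11: +180 to 190 (cap) ; 10 left.
Gen-3 has room for 130 more but only 10 remain, so it gets 20.
Total = 12×190 + 9×30 + 18×120 + 4×30 + 10×20 + 19×70 = 6360.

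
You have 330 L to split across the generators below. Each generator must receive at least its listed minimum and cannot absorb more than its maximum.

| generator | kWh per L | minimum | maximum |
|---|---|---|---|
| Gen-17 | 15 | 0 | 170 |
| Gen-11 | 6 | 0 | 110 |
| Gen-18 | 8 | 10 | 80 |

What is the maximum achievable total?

3670

Meeting every minimum uses 0+0+10 = 10 L, leaving 320.
Order the generators by kWh per L: Gen-17 15 > Gen-18 8 > Gen-11 6.
Gen-17 takes 170 more to reach its cap of 170 → 150 left.
Give Gen-18 70 more to hit its cap of 80 → 80 left.
Gen-11: +80 (room for 110) → 80. Pool exhausted.
Total = 15×170 + 6×80 + 8×80 = 3670.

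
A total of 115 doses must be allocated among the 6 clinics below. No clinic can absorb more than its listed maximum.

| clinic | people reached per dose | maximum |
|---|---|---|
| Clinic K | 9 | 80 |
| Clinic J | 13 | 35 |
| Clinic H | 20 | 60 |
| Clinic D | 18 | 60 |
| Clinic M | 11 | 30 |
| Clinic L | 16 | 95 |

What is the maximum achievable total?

2190

Highest people reached per dose first: Clinic H 20 > Clinic D 18 > Clinic L 16 > Clinic J 13 > Clinic M 11 > Clinic K 9.
Clinic H: +60 to 60 (cap) ; 55 left.
Clinic D: +55 (room for 60) → 55. Pool exhausted.
Total = 20×60 + 18×55 = 2190.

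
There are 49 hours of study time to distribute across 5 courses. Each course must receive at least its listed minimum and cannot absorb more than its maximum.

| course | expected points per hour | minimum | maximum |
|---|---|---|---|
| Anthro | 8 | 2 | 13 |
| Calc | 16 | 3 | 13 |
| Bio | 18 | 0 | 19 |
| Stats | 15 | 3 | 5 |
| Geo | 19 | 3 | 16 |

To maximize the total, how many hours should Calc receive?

9

Meeting every minimum uses 2+3+0+3+3 = 11 hours, leaving 38.
Highest expected points per hour first: Geo 19 > Bio 18 > Calc 16 > Stats 15 > Anthro 8.
Give Geo 13 more to hit its cap of 16 ; 25 left.
Bio: +19 to 19 (cap) ; 6 left.
Calc: +6 (room for 10) → 9. Pool exhausted.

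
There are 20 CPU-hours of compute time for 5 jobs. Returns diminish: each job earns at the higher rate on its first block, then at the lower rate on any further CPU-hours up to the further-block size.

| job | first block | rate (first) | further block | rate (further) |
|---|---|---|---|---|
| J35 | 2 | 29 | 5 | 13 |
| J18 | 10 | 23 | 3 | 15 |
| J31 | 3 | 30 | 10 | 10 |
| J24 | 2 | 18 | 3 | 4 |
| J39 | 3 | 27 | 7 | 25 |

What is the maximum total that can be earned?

519

Order all 10 blocks by rate: J31/tier1 30 > J35/tier1 29 > J39/tier1 27 > J39/tier2 25 > J18/tier1 23 > J24/tier1 18 > J18/tier2 15 > J35/tier2 13 > J31/tier2 10 > J24/tier2 4.
J31 tier1 at 30: fill all 3 — 17 left.
J35 tier1 at 29: fill all 2 — 15 left.
J39 tier1 at 27: fill all 3 — 12 left.
J39/tier2 (25): +7 — 5 left.
J18 tier1 at 23: only 5 left, fill 5.
Total = 30×3 + 29×2 + 27×3 + 25×7 + 23×5 = 519.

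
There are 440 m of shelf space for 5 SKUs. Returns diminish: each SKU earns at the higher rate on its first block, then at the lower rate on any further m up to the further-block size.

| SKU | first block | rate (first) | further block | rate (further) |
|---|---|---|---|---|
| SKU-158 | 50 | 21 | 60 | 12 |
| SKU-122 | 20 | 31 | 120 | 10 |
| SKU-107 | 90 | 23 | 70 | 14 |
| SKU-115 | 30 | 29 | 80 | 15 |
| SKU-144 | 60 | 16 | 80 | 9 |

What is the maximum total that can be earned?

Rank every tier by rate: SKU-122/first 31 > SKU-115/first 29 > SKU-107/first 23 > SKU-158/first 21 > SKU-144/first 16 > SKU-115/second 15 > SKU-107/second 14 > SKU-158/second 12 > SKU-122/second 10 > SKU-144/second 9.
SKU-122/first (31): +20 → 420 left.
SKU-115/first (29): +30 → 390 left.
SKU-107 first at 23: fill all 90 → 300 left.
Fill SKU-158 first block (50 at 21) → 250 left.
SKU-144 first at 16: fill all 60 → 190 left.
SKU-115/second (15): +80 → 110 left.
Fill SKU-107 second block (70 at 14) → 40 left.
SKU-158 second at 12: only 40 left, fill 40.
Total = 31×20 + 29×30 + 23×90 + 21×50 + 16×60 + 15×80 + 14×70 + 12×40 = 8230.

8230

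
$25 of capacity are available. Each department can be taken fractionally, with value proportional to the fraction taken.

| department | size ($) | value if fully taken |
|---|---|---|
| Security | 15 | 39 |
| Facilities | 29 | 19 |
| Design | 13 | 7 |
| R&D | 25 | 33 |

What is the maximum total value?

52.2

Rank by value-to-size ratio: Security 39/15≈2.6, R&D 33/25≈1.32, Facilities 19/29≈0.655, Design 7/13≈0.538.
Security: take in full, 15 $ for value 39 — 10 left.
Only 10 $ remain; take 10/25 of R&D for value 33×10/25 = 13.2.
Total value = 52.2.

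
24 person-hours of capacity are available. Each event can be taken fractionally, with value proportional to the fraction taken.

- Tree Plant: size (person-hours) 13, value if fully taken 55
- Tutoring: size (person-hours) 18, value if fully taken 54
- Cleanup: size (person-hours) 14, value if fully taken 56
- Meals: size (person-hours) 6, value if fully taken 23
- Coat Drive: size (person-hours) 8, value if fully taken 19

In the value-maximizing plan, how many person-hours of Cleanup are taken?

Rank by value-to-size ratio: Tree Plant 55/13≈4.23, Cleanup 56/14≈4, Meals 23/6≈3.83, Tutoring 54/18≈3, Coat Drive 19/8≈2.38.
Take all of Tree Plant (13 person-hours, value 55) — 11 person-hours left.
Only 11 person-hours remain; take 11/14 of Cleanup for value 56×11/14 = 44.

11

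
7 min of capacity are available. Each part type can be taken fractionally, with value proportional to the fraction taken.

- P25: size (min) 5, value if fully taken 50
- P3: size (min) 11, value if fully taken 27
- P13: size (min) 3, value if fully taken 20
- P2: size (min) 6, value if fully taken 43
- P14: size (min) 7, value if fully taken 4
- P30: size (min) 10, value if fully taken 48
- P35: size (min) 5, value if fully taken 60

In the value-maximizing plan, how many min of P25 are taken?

Sort by value density: P35 60/5≈12, P25 50/5≈10, P2 43/6≈7.17, P13 20/3≈6.67, P30 48/10≈4.8, P3 27/11≈2.45, P14 4/7≈0.571.
All 5 min of P35 fit (value 60) ; 2 remain.
Fill the last 2 min with part of P25: 2/5 of it earns 20.

2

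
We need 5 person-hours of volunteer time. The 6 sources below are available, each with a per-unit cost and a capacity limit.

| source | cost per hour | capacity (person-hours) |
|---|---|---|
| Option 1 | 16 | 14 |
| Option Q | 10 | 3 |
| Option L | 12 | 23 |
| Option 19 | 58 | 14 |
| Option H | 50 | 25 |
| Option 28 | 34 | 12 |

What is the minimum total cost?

54

Cheapest first:
Option Q (10): use full 3 → 2 person-hours to go.
Option L (12): take the remaining 2 → done.
Option 1, Option 28, Option H, Option 19: unused.
Cost = 3×10 + 2×12 = 54.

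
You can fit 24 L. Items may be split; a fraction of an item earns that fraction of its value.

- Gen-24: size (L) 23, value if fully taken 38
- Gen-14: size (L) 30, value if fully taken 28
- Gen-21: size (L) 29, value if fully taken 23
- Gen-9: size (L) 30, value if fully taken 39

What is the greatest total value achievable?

39.3

Sort by value density: Gen-24 38/23≈1.65, Gen-9 39/30≈1.3, Gen-14 28/30≈0.933, Gen-21 23/29≈0.793.
Gen-24: take in full, 23 L for value 38 — 1 left.
Only 1 L remain; take 1/30 of Gen-9 for value 39×1/30 = 1.3.
Total value = 39.3.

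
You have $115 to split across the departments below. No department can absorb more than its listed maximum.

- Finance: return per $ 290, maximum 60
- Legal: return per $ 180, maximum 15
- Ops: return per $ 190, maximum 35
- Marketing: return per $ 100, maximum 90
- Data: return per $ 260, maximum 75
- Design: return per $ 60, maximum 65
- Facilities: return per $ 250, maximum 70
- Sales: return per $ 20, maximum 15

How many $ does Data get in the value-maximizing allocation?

55

Highest return per $ first: Finance 290 > Data 260 > Facilities 250 > Ops 190 > Legal 180 > Marketing 100 > Design 60 > Sales 20.
Finance takes 60 to reach its cap of 60 → 55 left.
Data has room for 75 but only 55 remain, so it gets 55.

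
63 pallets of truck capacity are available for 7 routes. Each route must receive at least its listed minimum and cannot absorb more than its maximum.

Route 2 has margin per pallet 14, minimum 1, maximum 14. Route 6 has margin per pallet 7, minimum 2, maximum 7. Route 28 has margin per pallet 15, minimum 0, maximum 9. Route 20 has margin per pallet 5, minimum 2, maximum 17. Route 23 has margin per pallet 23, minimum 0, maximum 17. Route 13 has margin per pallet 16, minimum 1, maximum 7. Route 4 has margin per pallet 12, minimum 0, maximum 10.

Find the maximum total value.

992

Meeting every minimum uses 1+2+0+2+0+1+0 = 6 pallets, leaving 57.
Order the routes by margin per pallet: Route 23 23 > Route 13 16 > Route 28 15 > Route 2 14 > Route 4 12 > Route 6 7 > Route 20 5.
Route 23: +17 to 17 (cap) → 40 left.
Route 13 takes 6 more to reach its cap of 7 → 34 left.
Route 28 takes 9 more to reach its cap of 9 → 25 left.
Route 2 takes 13 more to reach its cap of 14 → 12 left.
Route 4 takes 10 more to reach its cap of 10 → 2 left.
Route 6: +2 (room for 5) → 4. Pool exhausted.
Total = 14×14 + 7×4 + 15×9 + 5×2 + 23×17 + 16×7 + 12×10 = 992.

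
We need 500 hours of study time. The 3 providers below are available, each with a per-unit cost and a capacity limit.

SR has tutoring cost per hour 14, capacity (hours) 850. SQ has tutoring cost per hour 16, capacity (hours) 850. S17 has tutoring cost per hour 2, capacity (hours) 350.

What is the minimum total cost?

Use providers in increasing cost order.
S17 at 2: take all 350 hours ; 150 still needed.
SR at 14: take 150 of its 850 ; requirement met.
SQ: unused.
Cost = 350×2 + 150×14 = 2800.

2800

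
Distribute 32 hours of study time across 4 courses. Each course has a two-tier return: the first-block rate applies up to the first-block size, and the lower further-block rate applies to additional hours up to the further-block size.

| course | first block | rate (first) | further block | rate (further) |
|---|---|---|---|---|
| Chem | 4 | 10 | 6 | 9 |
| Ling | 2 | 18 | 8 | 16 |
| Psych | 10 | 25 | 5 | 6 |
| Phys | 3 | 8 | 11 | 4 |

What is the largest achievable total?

Order all 8 blocks by rate: Psych/T1 25 > Ling/T1 18 > Ling/T2 16 > Chem/T1 10 > Chem/T2 9 > Phys/T1 8 > Psych/T2 6 > Phys/T2 4.
Psych T1 at 25: fill all 10 — 22 left.
Ling T1 at 18: fill all 2 — 20 left.
Ling T2 at 16: fill all 8 — 12 left.
Fill Chem T1 block (4 at 10) — 8 left.
Chem/T2 (9): +6 — 2 left.
2 remain; put them into Phys T1 at 8.
Total = 25×10 + 18×2 + 16×8 + 10×4 + 9×6 + 8×2 = 524.

524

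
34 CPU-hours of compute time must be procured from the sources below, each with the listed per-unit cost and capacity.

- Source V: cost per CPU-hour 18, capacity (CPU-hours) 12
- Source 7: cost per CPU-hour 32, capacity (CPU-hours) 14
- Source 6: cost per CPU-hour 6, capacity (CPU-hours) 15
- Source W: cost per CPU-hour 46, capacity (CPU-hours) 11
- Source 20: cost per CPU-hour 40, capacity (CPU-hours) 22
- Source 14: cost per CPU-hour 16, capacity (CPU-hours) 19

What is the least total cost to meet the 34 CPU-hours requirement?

394

Fill from the cheapest source first.
Take 15 from Source 6 at 6 ; need 19 more.
Source 14 at 16: take all 19 CPU-hours ; 0 still needed.
Source V, Source 7, Source 20, Source W: unused.
Cost = 15×6 + 19×16 = 394.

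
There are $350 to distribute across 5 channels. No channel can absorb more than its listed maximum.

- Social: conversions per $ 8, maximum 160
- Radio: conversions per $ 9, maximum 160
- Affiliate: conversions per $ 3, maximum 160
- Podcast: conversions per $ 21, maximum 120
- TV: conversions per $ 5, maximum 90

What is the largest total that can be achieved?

Rank by conversions per $: Podcast 21 > Radio 9 > Social 8 > TV 5 > Affiliate 3.
Podcast: +120 to 120 (cap) — 230 left.
Give Radio 160 to hit its cap of 160 — 70 left.
Social has room for 160 but only 70 remain, so it gets 70.
Total = 8×70 + 9×160 + 21×120 = 4520.

4520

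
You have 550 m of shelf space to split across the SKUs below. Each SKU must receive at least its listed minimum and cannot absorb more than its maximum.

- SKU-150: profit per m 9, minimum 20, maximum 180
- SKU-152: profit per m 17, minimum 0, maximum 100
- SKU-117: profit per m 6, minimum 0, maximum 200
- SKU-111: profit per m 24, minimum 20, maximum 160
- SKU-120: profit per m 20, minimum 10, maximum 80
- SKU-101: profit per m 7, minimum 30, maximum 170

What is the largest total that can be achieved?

8970

Meeting every minimum uses 20+0+0+20+10+30 = 80 m, leaving 470.
Rank by profit per m: SKU-111 24 > SKU-120 20 > SKU-152 17 > SKU-150 9 > SKU-101 7 > SKU-117 6.
SKU-111 takes 140 more to reach its cap of 160 — 330 left.
Give SKU-120 70 more to hit its cap of 80 — 260 left.
Give SKU-152 100 more to hit its cap of 100 — 160 left.
SKU-150: +160 to 180 (cap) — 0 left.
Total = 9×180 + 17×100 + 24×160 + 20×80 + 7×30 = 8970.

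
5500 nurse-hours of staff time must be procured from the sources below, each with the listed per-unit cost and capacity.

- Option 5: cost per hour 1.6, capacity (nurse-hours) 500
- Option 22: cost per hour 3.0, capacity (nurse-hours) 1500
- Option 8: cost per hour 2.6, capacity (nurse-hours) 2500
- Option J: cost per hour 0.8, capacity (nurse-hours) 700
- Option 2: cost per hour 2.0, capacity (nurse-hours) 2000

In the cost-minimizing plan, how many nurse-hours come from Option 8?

2300

Cheapest first:
Option J (0.8): use full 700 ; 4800 nurse-hours to go.
Option 5 at 1.6: take all 500 nurse-hours ; 4300 still needed.
Take 2000 from Option 2 at 2.0 ; need 2300 more.
Option 8 (2.6): take the remaining 2300 ; done.
Option 22: unused.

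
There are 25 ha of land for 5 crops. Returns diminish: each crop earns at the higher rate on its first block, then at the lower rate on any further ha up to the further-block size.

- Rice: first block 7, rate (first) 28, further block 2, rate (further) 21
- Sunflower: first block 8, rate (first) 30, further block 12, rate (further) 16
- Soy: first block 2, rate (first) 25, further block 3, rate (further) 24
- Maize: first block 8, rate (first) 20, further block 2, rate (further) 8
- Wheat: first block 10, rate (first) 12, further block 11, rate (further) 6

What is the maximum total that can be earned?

660

Order all 10 blocks by rate: Sunflower/tier1 30 > Rice/tier1 28 > Soy/tier1 25 > Soy/tier2 24 > Rice/tier2 21 > Maize/tier1 20 > Sunflower/tier2 16 > Wheat/tier1 12 > Maize/tier2 8 > Wheat/tier2 6.
Sunflower/tier1 (30): +8 ; 17 left.
Fill Rice tier1 block (7 at 28) ; 10 left.
Soy tier1 at 25: fill all 2 ; 8 left.
Soy/tier2 (24): +3 ; 5 left.
Rice tier2 at 21: fill all 2 ; 3 left.
3 remain; put them into Maize tier1 at 20.
Total = 30×8 + 28×7 + 25×2 + 24×3 + 21×2 + 20×3 = 660.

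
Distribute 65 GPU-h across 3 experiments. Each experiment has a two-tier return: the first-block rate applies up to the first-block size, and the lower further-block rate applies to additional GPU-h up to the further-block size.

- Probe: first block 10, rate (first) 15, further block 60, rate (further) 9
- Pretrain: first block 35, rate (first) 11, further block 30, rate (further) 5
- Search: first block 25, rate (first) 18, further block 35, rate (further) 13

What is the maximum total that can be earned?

Treat each block as its own option and order by rate: Search/tier1 18 > Probe/tier1 15 > Search/tier2 13 > Pretrain/tier1 11 > Probe/tier2 9 > Pretrain/tier2 5.
Search/tier1 (18): +25 → 40 left.
Fill Probe tier1 block (10 at 15) → 30 left.
30 remain; put them into Search tier2 at 13.
Total = 18×25 + 15×10 + 13×30 = 990.

990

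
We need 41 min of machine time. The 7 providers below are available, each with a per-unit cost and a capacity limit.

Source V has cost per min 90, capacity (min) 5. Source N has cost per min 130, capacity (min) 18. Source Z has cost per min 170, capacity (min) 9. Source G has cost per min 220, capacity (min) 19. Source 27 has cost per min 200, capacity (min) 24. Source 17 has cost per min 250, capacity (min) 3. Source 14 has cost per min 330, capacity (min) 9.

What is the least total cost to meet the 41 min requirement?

Cheapest first:
Source V at 90: take all 5 min → 36 still needed.
Source N at 130: take all 18 min → 18 still needed.
Source Z at 170: take all 9 min → 9 still needed.
Take 9 from Source 27 at 200 to finish.
Source G, Source 17, Source 14: unused.
Cost = 5×90 + 18×130 + 9×170 + 9×200 = 6120.

6120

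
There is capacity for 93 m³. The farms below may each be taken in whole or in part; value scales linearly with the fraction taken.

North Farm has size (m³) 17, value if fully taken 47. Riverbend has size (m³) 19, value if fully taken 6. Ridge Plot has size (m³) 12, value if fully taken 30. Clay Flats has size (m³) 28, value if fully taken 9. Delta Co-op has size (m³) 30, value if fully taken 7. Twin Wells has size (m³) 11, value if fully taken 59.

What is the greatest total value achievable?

Best value per unit of size first: Twin Wells 59/11≈5.36, North Farm 47/17≈2.76, Ridge Plot 30/12≈2.5, Clay Flats 9/28≈0.321, Riverbend 6/19≈0.316, Delta Co-op 7/30≈0.233.
Twin Wells: take in full, 11 m³ for value 59 — 82 left.
North Farm: take in full, 17 m³ for value 47 — 65 left.
Take all of Ridge Plot (12 m³, value 30) — 53 m³ left.
Clay Flats: take in full, 28 m³ for value 9 — 25 left.
All 19 m³ of Riverbend fit (value 6) — 6 remain.
6 m³ left: a 6/30 share of Delta Co-op gives 7×6/30 = 1.4.
Total value = 152.4.

152.4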